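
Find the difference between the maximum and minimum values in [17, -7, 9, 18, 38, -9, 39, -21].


Maximum value: 39
Minimum value: -21
Range = 39 - (-21) = 60
Final answer: 60


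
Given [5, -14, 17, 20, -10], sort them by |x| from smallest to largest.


Compute absolute values:
  |5| = 5
  |-14| = 14
  |17| = 17
  |20| = 20
  |-10| = 10
Absolute values in increasing order: 5 < 10 < 14 < 17 < 20
Listing the original numbers in that order gives the answer.
Final answer: [5, -10, -14, 17, 20]


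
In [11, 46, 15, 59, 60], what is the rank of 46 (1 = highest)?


Sort descending: [60, 59, 46, 15, 11]
Find 46 in the sorted list.
46 is at position 3.
Final answer: 3


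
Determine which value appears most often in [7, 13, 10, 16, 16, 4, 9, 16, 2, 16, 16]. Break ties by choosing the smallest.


Count the frequency of each value:
  2 appears 1 time(s)
  4 appears 1 time(s)
  7 appears 1 time(s)
  9 appears 1 time(s)
  10 appears 1 time(s)
  13 appears 1 time(s)
  16 appears 5 time(s)
Maximum frequency is 5.
Only 16 reaches that frequency, so it is the mode.
Final answer: 16


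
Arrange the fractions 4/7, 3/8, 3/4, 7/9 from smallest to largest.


Convert to decimal for comparison:
  4/7 = 0.5714
  3/8 = 0.375
  3/4 = 0.75
  7/9 = 0.7778
Decimals in increasing order: 0.375 < 0.5714 < 0.75 < 0.7778
Writing each back as its fraction gives the sorted order.
Final answer: 3/8, 4/7, 3/4, 7/9


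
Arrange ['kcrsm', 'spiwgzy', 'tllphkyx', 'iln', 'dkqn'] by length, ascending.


Compute lengths:
  'kcrsm' has length 5
  'spiwgzy' has length 7
  'tllphkyx' has length 8
  'iln' has length 3
  'dkqn' has length 4
Lengths in increasing order: 3 < 4 < 5 < 7 < 8
Listing the words in that order gives the answer.
Final answer: ['iln', 'dkqn', 'kcrsm', 'spiwgzy', 'tllphkyx']


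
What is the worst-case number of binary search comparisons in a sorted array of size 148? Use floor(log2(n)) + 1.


Binary search halves the search space each step.
Maximum comparisons = floor(log2(148)) + 1
log2(148) = 7.2095
floor(log2(148)) = 7, so 7 + 1 = 8
Final answer: 8


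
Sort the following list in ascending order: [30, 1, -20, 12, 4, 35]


Original list: [30, 1, -20, 12, 4, 35]
Repeatedly take the smallest remaining element:
  Remaining [30, 1, -20, 12, 4, 35] -> smallest is -20
  Remaining [30, 1, 12, 4, 35] -> smallest is 1
  Remaining [30, 12, 4, 35] -> smallest is 4
  Remaining [30, 12, 35] -> smallest is 12
  Remaining [30, 35] -> smallest is 30
  Remaining [35] -> smallest is 35
Collecting the picks in order gives the sorted list.
Final answer: [-20, 1, 4, 12, 30, 35]


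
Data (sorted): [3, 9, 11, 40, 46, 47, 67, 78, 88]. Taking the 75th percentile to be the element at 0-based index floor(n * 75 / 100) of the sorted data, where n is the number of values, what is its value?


The dataset has n = 9 elements.
Index = floor(9 * 75 / 100) = floor(675 / 100) = floor(6.75) = 6
Counting from index 0 in the sorted data, the element at index 6 is 67.
Final answer: 67


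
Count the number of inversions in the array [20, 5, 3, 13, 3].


For each element, count the later elements that are smaller than it:
  20 (index 0): smaller elements after it = [5, 3, 13, 3] -> 4
  5 (index 1): smaller elements after it = [3, 3] -> 2
  3 (index 2): smaller elements after it = [] -> 0
  13 (index 3): smaller elements after it = [3] -> 1
Total inversions = 4 + 2 + 0 + 1 = 7
Final answer: 7


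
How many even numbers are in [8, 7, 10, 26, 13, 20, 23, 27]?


Check each element:
  8 is even
  7 is odd
  10 is even
  26 is even
  13 is odd
  20 is even
  23 is odd
  27 is odd
Evens: [8, 10, 26, 20]
Count of evens = 4
Final answer: 4


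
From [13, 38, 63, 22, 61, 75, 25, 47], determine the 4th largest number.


Sort descending: [75, 63, 61, 47, 38, 25, 22, 13]
The 4th element (1-indexed) is at index 3.
Value = 47
Final answer: 47


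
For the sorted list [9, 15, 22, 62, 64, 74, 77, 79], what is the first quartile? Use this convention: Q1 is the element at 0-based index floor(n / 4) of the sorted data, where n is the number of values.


The list has n = 8 elements.
Q1 index = floor(8 / 4) = floor(2) = 2
Counting from index 0 in the sorted data, the element at index 2 is 22.
Final answer: 22


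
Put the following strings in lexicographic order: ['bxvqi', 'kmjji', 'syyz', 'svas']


Compare strings character by character (the first differing letter decides):
  'bxvqi' < 'kmjji' since 'b' < 'k' at position 1
  'kmjji' < 'svas' since 'k' < 's' at position 1
  'svas' < 'syyz' since 'v' < 'y' at position 2
Chaining these comparisons gives the alphabetical order.
Final answer: ['bxvqi', 'kmjji', 'svas', 'syyz']


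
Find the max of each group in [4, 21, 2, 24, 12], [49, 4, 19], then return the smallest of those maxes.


Find max of each group:
  Group 1: [4, 21, 2, 24, 12] -> max = 24
  Group 2: [49, 4, 19] -> max = 49
Maxes: [24, 49]
Minimum of maxes = 24
Final answer: 24


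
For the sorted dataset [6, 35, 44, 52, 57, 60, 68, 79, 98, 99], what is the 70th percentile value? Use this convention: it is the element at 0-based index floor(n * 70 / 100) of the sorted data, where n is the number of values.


The dataset has n = 10 elements.
Index = floor(10 * 70 / 100) = floor(700 / 100) = floor(7) = 7
Counting from index 0 in the sorted data, the element at index 7 is 79.
Final answer: 79


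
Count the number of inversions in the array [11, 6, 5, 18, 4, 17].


For each element, count the later elements that are smaller than it:
  11 (index 0): smaller elements after it = [6, 5, 4] -> 3
  6 (index 1): smaller elements after it = [5, 4] -> 2
  5 (index 2): smaller elements after it = [4] -> 1
  18 (index 3): smaller elements after it = [4, 17] -> 2
  4 (index 4): smaller elements after it = [] -> 0
Total inversions = 3 + 2 + 1 + 2 + 0 = 8
Final answer: 8


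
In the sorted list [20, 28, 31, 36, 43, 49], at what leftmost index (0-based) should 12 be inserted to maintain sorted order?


List is sorted: [20, 28, 31, 36, 43, 49]
We need the leftmost position where 12 can be inserted, i.e. the first index whose element is >= 12 (or the end of the list if none is).
Binary search with low=0, high=6 (0-based indices):
  low=0, high=6, mid=3: a[3]=36 >= 12, so high = 3
  low=0, high=3, mid=1: a[1]=28 >= 12, so high = 1
  low=0, high=1, mid=0: a[0]=20 >= 12, so high = 0
Now low = high = 0, so the insertion index is 0.
Final answer: 0


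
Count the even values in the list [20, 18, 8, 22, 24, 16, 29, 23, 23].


Check each element:
  20 is even
  18 is even
  8 is even
  22 is even
  24 is even
  16 is even
  29 is odd
  23 is odd
  23 is odd
Evens: [20, 18, 8, 22, 24, 16]
Count of evens = 6
Final answer: 6


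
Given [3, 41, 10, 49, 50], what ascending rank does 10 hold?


Sort ascending: [3, 10, 41, 49, 50]
Find 10 in the sorted list.
10 is at position 2 (1-indexed).
Final answer: 2


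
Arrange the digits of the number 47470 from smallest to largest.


The number 47470 has digits: 4, 7, 4, 7, 0
Sorted: 0, 4, 4, 7, 7
Joining the sorted digits gives the result.
Final answer: 04477


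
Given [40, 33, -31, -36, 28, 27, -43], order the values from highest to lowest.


Original list: [40, 33, -31, -36, 28, 27, -43]
Repeatedly take the largest remaining element:
  Remaining [40, 33, -31, -36, 28, 27, -43] -> largest is 40
  Remaining [33, -31, -36, 28, 27, -43] -> largest is 33
  Remaining [-31, -36, 28, 27, -43] -> largest is 28
  Remaining [-31, -36, 27, -43] -> largest is 27
  Remaining [-31, -36, -43] -> largest is -31
  Remaining [-36, -43] -> largest is -36
  Remaining [-43] -> largest is -43
Collecting the picks in order gives the descending list.
Final answer: [40, 33, 28, 27, -31, -36, -43]


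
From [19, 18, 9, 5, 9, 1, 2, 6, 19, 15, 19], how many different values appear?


List all unique values:
Distinct values: [1, 2, 5, 6, 9, 15, 18, 19]
Count = 8
Final answer: 8


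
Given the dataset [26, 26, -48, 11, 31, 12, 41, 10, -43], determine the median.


First, sort the list: [-48, -43, 10, 11, 12, 26, 26, 31, 41]
The list has 9 elements (odd count).
The middle index is 4 (0-based), and the element there is 12.
Final answer: 12


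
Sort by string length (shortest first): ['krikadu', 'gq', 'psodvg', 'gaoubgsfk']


Compute lengths:
  'krikadu' has length 7
  'gq' has length 2
  'psodvg' has length 6
  'gaoubgsfk' has length 9
Lengths in increasing order: 2 < 6 < 7 < 9
Listing the words in that order gives the answer.
Final answer: ['gq', 'psodvg', 'krikadu', 'gaoubgsfk']


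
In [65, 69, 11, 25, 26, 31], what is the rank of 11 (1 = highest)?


Sort descending: [69, 65, 31, 26, 25, 11]
Find 11 in the sorted list.
11 is at position 6.
Final answer: 6


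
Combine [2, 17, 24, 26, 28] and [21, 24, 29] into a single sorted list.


List A: [2, 17, 24, 26, 28]
List B: [21, 24, 29]
Repeatedly compare the front elements and take the smaller:
  2 vs 21 -> take 2
  17 vs 21 -> take 17
  24 vs 21 -> take 21
  24 vs 24 -> take 24
  26 vs 24 -> take 24
  26 vs 29 -> take 26
  28 vs 29 -> take 28
  A is exhausted; append the rest of B: [29]
Final answer: [2, 17, 21, 24, 24, 26, 28, 29]


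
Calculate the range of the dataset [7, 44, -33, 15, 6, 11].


Maximum value: 44
Minimum value: -33
Range = 44 - (-33) = 77
Final answer: 77


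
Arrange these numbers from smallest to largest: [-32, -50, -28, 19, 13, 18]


Original list: [-32, -50, -28, 19, 13, 18]
Repeatedly take the smallest remaining element:
  Remaining [-32, -50, -28, 19, 13, 18] -> smallest is -50
  Remaining [-32, -28, 19, 13, 18] -> smallest is -32
  Remaining [-28, 19, 13, 18] -> smallest is -28
  Remaining [19, 13, 18] -> smallest is 13
  Remaining [19, 18] -> smallest is 18
  Remaining [19] -> smallest is 19
Collecting the picks in order gives the sorted list.
Final answer: [-50, -32, -28, 13, 18, 19]


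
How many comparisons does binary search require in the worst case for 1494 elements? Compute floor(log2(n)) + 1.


Binary search halves the search space each step.
Maximum comparisons = floor(log2(1494)) + 1
log2(1494) = 10.545
floor(log2(1494)) = 10, so 10 + 1 = 11
Final answer: 11


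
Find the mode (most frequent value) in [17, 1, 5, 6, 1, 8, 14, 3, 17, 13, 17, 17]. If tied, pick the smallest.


Count the frequency of each value:
  1 appears 2 time(s)
  3 appears 1 time(s)
  5 appears 1 time(s)
  6 appears 1 time(s)
  8 appears 1 time(s)
  13 appears 1 time(s)
  14 appears 1 time(s)
  17 appears 4 time(s)
Maximum frequency is 4.
Only 17 reaches that frequency, so it is the mode.
Final answer: 17


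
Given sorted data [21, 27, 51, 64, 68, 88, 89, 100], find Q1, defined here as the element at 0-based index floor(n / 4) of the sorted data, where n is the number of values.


The list has n = 8 elements.
Q1 index = floor(8 / 4) = floor(2) = 2
Counting from index 0 in the sorted data, the element at index 2 is 51.
Final answer: 51


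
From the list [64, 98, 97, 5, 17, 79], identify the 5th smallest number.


Sort ascending: [5, 17, 64, 79, 97, 98]
The 5th element (1-indexed) is at index 4.
Value = 97
Final answer: 97


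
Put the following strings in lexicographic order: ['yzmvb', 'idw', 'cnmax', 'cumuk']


Compare strings character by character (the first differing letter decides):
  'cnmax' < 'cumuk' since 'n' < 'u' at position 2
  'cumuk' < 'idw' since 'c' < 'i' at position 1
  'idw' < 'yzmvb' since 'i' < 'y' at position 1
Chaining these comparisons gives the alphabetical order.
Final answer: ['cnmax', 'cumuk', 'idw', 'yzmvb']


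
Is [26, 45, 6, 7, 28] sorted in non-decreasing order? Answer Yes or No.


Check consecutive pairs:
  26 <= 45? True
  45 <= 6? False
  6 <= 7? True
  7 <= 28? True
1 consecutive pair(s) are out of order, so the list is not sorted.
Final answer: No


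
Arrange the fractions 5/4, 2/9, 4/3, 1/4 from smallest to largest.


Convert to decimal for comparison:
  5/4 = 1.25
  2/9 = 0.2222
  4/3 = 1.3333
  1/4 = 0.25
Decimals in increasing order: 0.2222 < 0.25 < 1.25 < 1.3333
Writing each back as its fraction gives the sorted order.
Final answer: 2/9, 1/4, 5/4, 4/3


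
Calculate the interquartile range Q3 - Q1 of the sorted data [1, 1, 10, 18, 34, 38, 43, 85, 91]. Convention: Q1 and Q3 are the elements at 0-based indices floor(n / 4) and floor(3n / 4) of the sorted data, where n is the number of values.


The data has n = 9 elements.
Q1 index = floor(9 / 4) = floor(2.25) = 2; Q3 index = floor(3 * 9 / 4) = floor(6.75) = 6
Q1 = element at index 2 = 10
Q3 = element at index 6 = 43
IQR = 43 - 10 = 33
Final answer: 33


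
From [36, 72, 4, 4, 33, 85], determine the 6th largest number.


Sort descending: [85, 72, 36, 33, 4, 4]
The 6th element (1-indexed) is at index 5.
Value = 4
Final answer: 4


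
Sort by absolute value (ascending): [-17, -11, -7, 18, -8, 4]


Compute absolute values:
  |-17| = 17
  |-11| = 11
  |-7| = 7
  |18| = 18
  |-8| = 8
  |4| = 4
Absolute values in increasing order: 4 < 7 < 8 < 11 < 17 < 18
Listing the original numbers in that order gives the answer.
Final answer: [4, -7, -8, -11, -17, 18]


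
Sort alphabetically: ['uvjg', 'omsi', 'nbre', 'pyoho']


Compare strings character by character (the first differing letter decides):
  'nbre' < 'omsi' since 'n' < 'o' at position 1
  'omsi' < 'pyoho' since 'o' < 'p' at position 1
  'pyoho' < 'uvjg' since 'p' < 'u' at position 1
Chaining these comparisons gives the alphabetical order.
Final answer: ['nbre', 'omsi', 'pyoho', 'uvjg']


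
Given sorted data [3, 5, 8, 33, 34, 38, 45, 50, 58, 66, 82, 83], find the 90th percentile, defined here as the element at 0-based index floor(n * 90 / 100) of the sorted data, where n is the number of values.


The dataset has n = 12 elements.
Index = floor(12 * 90 / 100) = floor(1080 / 100) = floor(10.8) = 10
Counting from index 0 in the sorted data, the element at index 10 is 82.
Final answer: 82


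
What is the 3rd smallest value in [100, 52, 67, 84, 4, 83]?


Sort ascending: [4, 52, 67, 83, 84, 100]
The 3rd element (1-indexed) is at index 2.
Value = 67
Final answer: 67


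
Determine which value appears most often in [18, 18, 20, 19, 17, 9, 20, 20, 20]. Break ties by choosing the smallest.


Count the frequency of each value:
  9 appears 1 time(s)
  17 appears 1 time(s)
  18 appears 2 time(s)
  19 appears 1 time(s)
  20 appears 4 time(s)
Maximum frequency is 4.
Only 20 reaches that frequency, so it is the mode.
Final answer: 20


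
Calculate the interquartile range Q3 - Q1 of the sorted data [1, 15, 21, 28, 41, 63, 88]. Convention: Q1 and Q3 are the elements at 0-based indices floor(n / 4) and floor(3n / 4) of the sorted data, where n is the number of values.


The data has n = 7 elements.
Q1 index = floor(7 / 4) = floor(1.75) = 1; Q3 index = floor(3 * 7 / 4) = floor(5.25) = 5
Q1 = element at index 1 = 15
Q3 = element at index 5 = 63
IQR = 63 - 15 = 48
Final answer: 48


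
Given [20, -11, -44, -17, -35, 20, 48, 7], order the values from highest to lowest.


Original list: [20, -11, -44, -17, -35, 20, 48, 7]
Repeatedly take the largest remaining element:
  Remaining [20, -11, -44, -17, -35, 20, 48, 7] -> largest is 48
  Remaining [20, -11, -44, -17, -35, 20, 7] -> largest is 20
  Remaining [-11, -44, -17, -35, 20, 7] -> largest is 20
  Remaining [-11, -44, -17, -35, 7] -> largest is 7
  Remaining [-11, -44, -17, -35] -> largest is -11
  Remaining [-44, -17, -35] -> largest is -17
  Remaining [-44, -35] -> largest is -35
  Remaining [-44] -> largest is -44
Collecting the picks in order gives the descending list.
Final answer: [48, 20, 20, 7, -11, -17, -35, -44]


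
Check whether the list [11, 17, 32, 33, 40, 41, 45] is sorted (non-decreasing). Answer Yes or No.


Check consecutive pairs:
  11 <= 17? True
  17 <= 32? True
  32 <= 33? True
  33 <= 40? True
  40 <= 41? True
  41 <= 45? True
Every consecutive pair is in order, so the list is non-decreasing.
Final answer: Yes


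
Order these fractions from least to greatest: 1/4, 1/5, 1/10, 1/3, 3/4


Convert to decimal for comparison:
  1/4 = 0.25
  1/5 = 0.2
  1/10 = 0.1
  1/3 = 0.3333
  3/4 = 0.75
Decimals in increasing order: 0.1 < 0.2 < 0.25 < 0.3333 < 0.75
Writing each back as its fraction gives the sorted order.
Final answer: 1/10, 1/5, 1/4, 1/3, 3/4


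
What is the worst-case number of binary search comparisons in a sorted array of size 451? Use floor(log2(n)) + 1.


Binary search halves the search space each step.
Maximum comparisons = floor(log2(451)) + 1
log2(451) = 8.817
floor(log2(451)) = 8, so 8 + 1 = 9
Final answer: 9


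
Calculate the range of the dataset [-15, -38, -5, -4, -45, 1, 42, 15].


Maximum value: 42
Minimum value: -45
Range = 42 - (-45) = 87
Final answer: 87


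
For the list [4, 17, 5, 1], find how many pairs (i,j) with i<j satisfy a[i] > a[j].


For each element, count the later elements that are smaller than it:
  4 (index 0): smaller elements after it = [1] -> 1
  17 (index 1): smaller elements after it = [5, 1] -> 2
  5 (index 2): smaller elements after it = [1] -> 1
Total inversions = 1 + 2 + 1 = 4
Final answer: 4


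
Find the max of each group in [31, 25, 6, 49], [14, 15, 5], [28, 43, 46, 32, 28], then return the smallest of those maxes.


Find max of each group:
  Group 1: [31, 25, 6, 49] -> max = 49
  Group 2: [14, 15, 5] -> max = 15
  Group 3: [28, 43, 46, 32, 28] -> max = 46
Maxes: [49, 15, 46]
Minimum of maxes = 15
Final answer: 15


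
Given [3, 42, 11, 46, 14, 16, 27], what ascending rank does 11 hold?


Sort ascending: [3, 11, 14, 16, 27, 42, 46]
Find 11 in the sorted list.
11 is at position 2 (1-indexed).
Final answer: 2


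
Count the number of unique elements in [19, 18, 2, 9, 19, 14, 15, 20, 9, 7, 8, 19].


List all unique values:
Distinct values: [2, 7, 8, 9, 14, 15, 18, 19, 20]
Count = 9
Final answer: 9


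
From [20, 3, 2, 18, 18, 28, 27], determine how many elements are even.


Check each element:
  20 is even
  3 is odd
  2 is even
  18 is even
  18 is even
  28 is even
  27 is odd
Evens: [20, 2, 18, 18, 28]
Count of evens = 5
Final answer: 5


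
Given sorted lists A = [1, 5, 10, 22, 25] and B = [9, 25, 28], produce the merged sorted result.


List A: [1, 5, 10, 22, 25]
List B: [9, 25, 28]
Repeatedly compare the front elements and take the smaller:
  1 vs 9 -> take 1
  5 vs 9 -> take 5
  10 vs 9 -> take 9
  10 vs 25 -> take 10
  22 vs 25 -> take 22
  25 vs 25 -> take 25
  A is exhausted; append the rest of B: [25, 28]
Final answer: [1, 5, 9, 10, 22, 25, 25, 28]


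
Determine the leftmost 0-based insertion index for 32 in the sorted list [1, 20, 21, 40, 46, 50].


List is sorted: [1, 20, 21, 40, 46, 50]
We need the leftmost position where 32 can be inserted, i.e. the first index whose element is >= 32 (or the end of the list if none is).
Binary search with low=0, high=6 (0-based indices):
  low=0, high=6, mid=3: a[3]=40 >= 32, so high = 3
  low=0, high=3, mid=1: a[1]=20 < 32, so low = 2
  low=2, high=3, mid=2: a[2]=21 < 32, so low = 3
Now low = high = 3, so the insertion index is 3.
Final answer: 3


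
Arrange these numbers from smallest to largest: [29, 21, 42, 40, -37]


Original list: [29, 21, 42, 40, -37]
Repeatedly take the smallest remaining element:
  Remaining [29, 21, 42, 40, -37] -> smallest is -37
  Remaining [29, 21, 42, 40] -> smallest is 21
  Remaining [29, 42, 40] -> smallest is 29
  Remaining [42, 40] -> smallest is 40
  Remaining [42] -> smallest is 42
Collecting the picks in order gives the sorted list.
Final answer: [-37, 21, 29, 40, 42]


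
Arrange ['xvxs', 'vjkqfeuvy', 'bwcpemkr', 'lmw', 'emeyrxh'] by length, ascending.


Compute lengths:
  'xvxs' has length 4
  'vjkqfeuvy' has length 9
  'bwcpemkr' has length 8
  'lmw' has length 3
  'emeyrxh' has length 7
Lengths in increasing order: 3 < 4 < 7 < 8 < 9
Listing the words in that order gives the answer.
Final answer: ['lmw', 'xvxs', 'emeyrxh', 'bwcpemkr', 'vjkqfeuvy']


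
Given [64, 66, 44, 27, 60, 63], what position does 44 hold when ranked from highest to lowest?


Sort descending: [66, 64, 63, 60, 44, 27]
Find 44 in the sorted list.
44 is at position 5.
Final answer: 5


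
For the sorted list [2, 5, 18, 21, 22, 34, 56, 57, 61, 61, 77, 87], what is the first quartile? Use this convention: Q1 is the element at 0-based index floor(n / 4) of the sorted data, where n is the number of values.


The list has n = 12 elements.
Q1 index = floor(12 / 4) = floor(3) = 3
Counting from index 0 in the sorted data, the element at index 3 is 21.
Final answer: 21


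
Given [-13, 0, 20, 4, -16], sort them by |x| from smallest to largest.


Compute absolute values:
  |-13| = 13
  |0| = 0
  |20| = 20
  |4| = 4
  |-16| = 16
Absolute values in increasing order: 0 < 4 < 13 < 16 < 20
Listing the original numbers in that order gives the answer.
Final answer: [0, 4, -13, -16, 20]


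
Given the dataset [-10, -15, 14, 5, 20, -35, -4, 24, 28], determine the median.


First, sort the list: [-35, -15, -10, -4, 5, 14, 20, 24, 28]
The list has 9 elements (odd count).
The middle index is 4 (0-based), and the element there is 5.
Final answer: 5


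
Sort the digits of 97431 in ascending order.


The number 97431 has digits: 9, 7, 4, 3, 1
Sorted: 1, 3, 4, 7, 9
Joining the sorted digits gives the result.
Final answer: 13479


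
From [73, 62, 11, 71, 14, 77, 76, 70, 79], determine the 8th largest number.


Sort descending: [79, 77, 76, 73, 71, 70, 62, 14, 11]
The 8th element (1-indexed) is at index 7.
Value = 14
Final answer: 14


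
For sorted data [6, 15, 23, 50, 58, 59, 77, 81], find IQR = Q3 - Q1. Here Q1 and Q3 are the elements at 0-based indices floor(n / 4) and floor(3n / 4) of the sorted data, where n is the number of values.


The data has n = 8 elements.
Q1 index = floor(8 / 4) = floor(2) = 2; Q3 index = floor(3 * 8 / 4) = floor(6) = 6
Q1 = element at index 2 = 23
Q3 = element at index 6 = 77
IQR = 77 - 23 = 54
Final answer: 54


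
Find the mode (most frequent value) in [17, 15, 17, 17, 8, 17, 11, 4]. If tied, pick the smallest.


Count the frequency of each value:
  4 appears 1 time(s)
  8 appears 1 time(s)
  11 appears 1 time(s)
  15 appears 1 time(s)
  17 appears 4 time(s)
Maximum frequency is 4.
Only 17 reaches that frequency, so it is the mode.
Final answer: 17


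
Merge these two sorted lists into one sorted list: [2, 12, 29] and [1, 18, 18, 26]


List A: [2, 12, 29]
List B: [1, 18, 18, 26]
Repeatedly compare the front elements and take the smaller:
  2 vs 1 -> take 1
  2 vs 18 -> take 2
  12 vs 18 -> take 12
  29 vs 18 -> take 18
  29 vs 18 -> take 18
  29 vs 26 -> take 26
  B is exhausted; append the rest of A: [29]
Final answer: [1, 2, 12, 18, 18, 26, 29]


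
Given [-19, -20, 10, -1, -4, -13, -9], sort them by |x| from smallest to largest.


Compute absolute values:
  |-19| = 19
  |-20| = 20
  |10| = 10
  |-1| = 1
  |-4| = 4
  |-13| = 13
  |-9| = 9
Absolute values in increasing order: 1 < 4 < 9 < 10 < 13 < 19 < 20
Listing the original numbers in that order gives the answer.
Final answer: [-1, -4, -9, 10, -13, -19, -20]


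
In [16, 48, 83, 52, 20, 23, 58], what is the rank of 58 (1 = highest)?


Sort descending: [83, 58, 52, 48, 23, 20, 16]
Find 58 in the sorted list.
58 is at position 2.
Final answer: 2


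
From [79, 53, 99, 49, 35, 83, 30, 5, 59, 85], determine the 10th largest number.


Sort descending: [99, 85, 83, 79, 59, 53, 49, 35, 30, 5]
The 10th element (1-indexed) is at index 9.
Value = 5
Final answer: 5


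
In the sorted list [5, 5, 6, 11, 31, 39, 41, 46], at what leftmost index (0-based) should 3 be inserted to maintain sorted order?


List is sorted: [5, 5, 6, 11, 31, 39, 41, 46]
We need the leftmost position where 3 can be inserted, i.e. the first index whose element is >= 3 (or the end of the list if none is).
Binary search with low=0, high=8 (0-based indices):
  low=0, high=8, mid=4: a[4]=31 >= 3, so high = 4
  low=0, high=4, mid=2: a[2]=6 >= 3, so high = 2
  low=0, high=2, mid=1: a[1]=5 >= 3, so high = 1
  low=0, high=1, mid=0: a[0]=5 >= 3, so high = 0
Now low = high = 0, so the insertion index is 0.
Final answer: 0


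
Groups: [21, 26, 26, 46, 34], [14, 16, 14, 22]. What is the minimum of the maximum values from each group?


Find max of each group:
  Group 1: [21, 26, 26, 46, 34] -> max = 46
  Group 2: [14, 16, 14, 22] -> max = 22
Maxes: [46, 22]
Minimum of maxes = 22
Final answer: 22


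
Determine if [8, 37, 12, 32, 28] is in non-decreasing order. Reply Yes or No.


Check consecutive pairs:
  8 <= 37? True
  37 <= 12? False
  12 <= 32? True
  32 <= 28? False
2 consecutive pair(s) are out of order, so the list is not sorted.
Final answer: No


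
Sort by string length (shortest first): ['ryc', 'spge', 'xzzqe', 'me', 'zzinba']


Compute lengths:
  'ryc' has length 3
  'spge' has length 4
  'xzzqe' has length 5
  'me' has length 2
  'zzinba' has length 6
Lengths in increasing order: 2 < 3 < 4 < 5 < 6
Listing the words in that order gives the answer.
Final answer: ['me', 'ryc', 'spge', 'xzzqe', 'zzinba']


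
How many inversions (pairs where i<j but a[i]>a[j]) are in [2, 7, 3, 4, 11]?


For each element, count the later elements that are smaller than it:
  2 (index 0): smaller elements after it = [] -> 0
  7 (index 1): smaller elements after it = [3, 4] -> 2
  3 (index 2): smaller elements after it = [] -> 0
  4 (index 3): smaller elements after it = [] -> 0
Total inversions = 0 + 2 + 0 + 0 = 2
Final answer: 2


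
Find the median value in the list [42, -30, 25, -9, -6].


First, sort the list: [-30, -9, -6, 25, 42]
The list has 5 elements (odd count).
The middle index is 2 (0-based), and the element there is -6.
Final answer: -6


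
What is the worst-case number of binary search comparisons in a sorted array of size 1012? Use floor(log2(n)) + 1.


Binary search halves the search space each step.
Maximum comparisons = floor(log2(1012)) + 1
log2(1012) = 9.983
floor(log2(1012)) = 9, so 9 + 1 = 10
Final answer: 10


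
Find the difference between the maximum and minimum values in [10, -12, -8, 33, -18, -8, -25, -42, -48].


Maximum value: 33
Minimum value: -48
Range = 33 - (-48) = 81
Final answer: 81


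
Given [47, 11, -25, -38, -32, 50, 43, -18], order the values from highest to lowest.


Original list: [47, 11, -25, -38, -32, 50, 43, -18]
Repeatedly take the largest remaining element:
  Remaining [47, 11, -25, -38, -32, 50, 43, -18] -> largest is 50
  Remaining [47, 11, -25, -38, -32, 43, -18] -> largest is 47
  Remaining [11, -25, -38, -32, 43, -18] -> largest is 43
  Remaining [11, -25, -38, -32, -18] -> largest is 11
  Remaining [-25, -38, -32, -18] -> largest is -18
  Remaining [-25, -38, -32] -> largest is -25
  Remaining [-38, -32] -> largest is -32
  Remaining [-38] -> largest is -38
Collecting the picks in order gives the descending list.
Final answer: [50, 47, 43, 11, -18, -25, -32, -38]


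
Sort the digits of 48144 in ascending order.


The number 48144 has digits: 4, 8, 1, 4, 4
Sorted: 1, 4, 4, 4, 8
Joining the sorted digits gives the result.
Final answer: 14448


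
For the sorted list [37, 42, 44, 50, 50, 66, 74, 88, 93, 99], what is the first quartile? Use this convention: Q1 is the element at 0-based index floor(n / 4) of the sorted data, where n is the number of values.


The list has n = 10 elements.
Q1 index = floor(10 / 4) = floor(2.5) = 2
Counting from index 0 in the sorted data, the element at index 2 is 44.
Final answer: 44


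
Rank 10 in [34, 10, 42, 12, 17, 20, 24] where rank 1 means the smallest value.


Sort ascending: [10, 12, 17, 20, 24, 34, 42]
Find 10 in the sorted list.
10 is at position 1 (1-indexed).
Final answer: 1


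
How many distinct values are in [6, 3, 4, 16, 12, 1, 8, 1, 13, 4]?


List all unique values:
Distinct values: [1, 3, 4, 6, 8, 12, 13, 16]
Count = 8
Final answer: 8


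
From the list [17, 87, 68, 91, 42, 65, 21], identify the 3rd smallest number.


Sort ascending: [17, 21, 42, 65, 68, 87, 91]
The 3rd element (1-indexed) is at index 2.
Value = 42
Final answer: 42


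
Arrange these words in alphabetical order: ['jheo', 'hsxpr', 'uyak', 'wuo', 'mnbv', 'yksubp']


Compare strings character by character (the first differing letter decides):
  'hsxpr' < 'jheo' since 'h' < 'j' at position 1
  'jheo' < 'mnbv' since 'j' < 'm' at position 1
  'mnbv' < 'uyak' since 'm' < 'u' at position 1
  'uyak' < 'wuo' since 'u' < 'w' at position 1
  'wuo' < 'yksubp' since 'w' < 'y' at position 1
Chaining these comparisons gives the alphabetical order.
Final answer: ['hsxpr', 'jheo', 'mnbv', 'uyak', 'wuo', 'yksubp']


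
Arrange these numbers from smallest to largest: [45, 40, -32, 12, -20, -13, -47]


Original list: [45, 40, -32, 12, -20, -13, -47]
Repeatedly take the smallest remaining element:
  Remaining [45, 40, -32, 12, -20, -13, -47] -> smallest is -47
  Remaining [45, 40, -32, 12, -20, -13] -> smallest is -32
  Remaining [45, 40, 12, -20, -13] -> smallest is -20
  Remaining [45, 40, 12, -13] -> smallest is -13
  Remaining [45, 40, 12] -> smallest is 12
  Remaining [45, 40] -> smallest is 40
  Remaining [45] -> smallest is 45
Collecting the picks in order gives the sorted list.
Final answer: [-47, -32, -20, -13, 12, 40, 45]


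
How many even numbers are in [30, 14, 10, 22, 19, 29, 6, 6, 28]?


Check each element:
  30 is even
  14 is even
  10 is even
  22 is even
  19 is odd
  29 is odd
  6 is even
  6 is even
  28 is even
Evens: [30, 14, 10, 22, 6, 6, 28]
Count of evens = 7
Final answer: 7


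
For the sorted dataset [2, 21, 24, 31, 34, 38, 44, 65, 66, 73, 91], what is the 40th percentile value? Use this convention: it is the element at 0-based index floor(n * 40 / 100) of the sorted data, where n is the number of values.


The dataset has n = 11 elements.
Index = floor(11 * 40 / 100) = floor(440 / 100) = floor(4.4) = 4
Counting from index 0 in the sorted data, the element at index 4 is 34.
Final answer: 34


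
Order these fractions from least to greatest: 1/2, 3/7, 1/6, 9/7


Convert to decimal for comparison:
  1/2 = 0.5
  3/7 = 0.4286
  1/6 = 0.1667
  9/7 = 1.2857
Decimals in increasing order: 0.1667 < 0.4286 < 0.5 < 1.2857
Writing each back as its fraction gives the sorted order.
Final answer: 1/6, 3/7, 1/2, 9/7


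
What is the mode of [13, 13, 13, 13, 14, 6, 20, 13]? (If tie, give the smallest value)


Count the frequency of each value:
  6 appears 1 time(s)
  13 appears 5 time(s)
  14 appears 1 time(s)
  20 appears 1 time(s)
Maximum frequency is 5.
Only 13 reaches that frequency, so it is the mode.
Final answer: 13


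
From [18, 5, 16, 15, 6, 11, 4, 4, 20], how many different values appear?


List all unique values:
Distinct values: [4, 5, 6, 11, 15, 16, 18, 20]
Count = 8
Final answer: 8


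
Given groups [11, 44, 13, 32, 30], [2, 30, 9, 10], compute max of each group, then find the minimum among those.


Find max of each group:
  Group 1: [11, 44, 13, 32, 30] -> max = 44
  Group 2: [2, 30, 9, 10] -> max = 30
Maxes: [44, 30]
Minimum of maxes = 30
Final answer: 30


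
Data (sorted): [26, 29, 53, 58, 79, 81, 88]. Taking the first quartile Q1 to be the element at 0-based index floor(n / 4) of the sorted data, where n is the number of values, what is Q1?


The list has n = 7 elements.
Q1 index = floor(7 / 4) = floor(1.75) = 1
Counting from index 0 in the sorted data, the element at index 1 is 29.
Final answer: 29


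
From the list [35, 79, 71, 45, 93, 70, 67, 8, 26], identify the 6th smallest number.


Sort ascending: [8, 26, 35, 45, 67, 70, 71, 79, 93]
The 6th element (1-indexed) is at index 5.
Value = 70
Final answer: 70


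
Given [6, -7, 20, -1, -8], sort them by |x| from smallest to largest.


Compute absolute values:
  |6| = 6
  |-7| = 7
  |20| = 20
  |-1| = 1
  |-8| = 8
Absolute values in increasing order: 1 < 6 < 7 < 8 < 20
Listing the original numbers in that order gives the answer.
Final answer: [-1, 6, -7, -8, 20]


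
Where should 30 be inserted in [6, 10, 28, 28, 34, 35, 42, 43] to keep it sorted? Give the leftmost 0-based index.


List is sorted: [6, 10, 28, 28, 34, 35, 42, 43]
We need the leftmost position where 30 can be inserted, i.e. the first index whose element is >= 30 (or the end of the list if none is).
Binary search with low=0, high=8 (0-based indices):
  low=0, high=8, mid=4: a[4]=34 >= 30, so high = 4
  low=0, high=4, mid=2: a[2]=28 < 30, so low = 3
  low=3, high=4, mid=3: a[3]=28 < 30, so low = 4
Now low = high = 4, so the insertion index is 4.
Final answer: 4


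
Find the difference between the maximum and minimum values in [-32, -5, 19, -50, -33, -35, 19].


Maximum value: 19
Minimum value: -50
Range = 19 - (-50) = 69
Final answer: 69


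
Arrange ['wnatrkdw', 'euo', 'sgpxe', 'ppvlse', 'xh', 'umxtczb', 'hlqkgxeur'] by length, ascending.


Compute lengths:
  'wnatrkdw' has length 8
  'euo' has length 3
  'sgpxe' has length 5
  'ppvlse' has length 6
  'xh' has length 2
  'umxtczb' has length 7
  'hlqkgxeur' has length 9
Lengths in increasing order: 2 < 3 < 5 < 6 < 7 < 8 < 9
Listing the words in that order gives the answer.
Final answer: ['xh', 'euo', 'sgpxe', 'ppvlse', 'umxtczb', 'wnatrkdw', 'hlqkgxeur']


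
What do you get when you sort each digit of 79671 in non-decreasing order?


The number 79671 has digits: 7, 9, 6, 7, 1
Sorted: 1, 6, 7, 7, 9
Joining the sorted digits gives the result.
Final answer: 16779


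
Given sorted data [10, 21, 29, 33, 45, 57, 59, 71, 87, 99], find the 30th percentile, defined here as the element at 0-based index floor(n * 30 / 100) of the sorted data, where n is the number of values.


The dataset has n = 10 elements.
Index = floor(10 * 30 / 100) = floor(300 / 100) = floor(3) = 3
Counting from index 0 in the sorted data, the element at index 3 is 33.
Final answer: 33


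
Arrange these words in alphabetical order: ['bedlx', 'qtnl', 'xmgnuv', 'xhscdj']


Compare strings character by character (the first differing letter decides):
  'bedlx' < 'qtnl' since 'b' < 'q' at position 1
  'qtnl' < 'xhscdj' since 'q' < 'x' at position 1
  'xhscdj' < 'xmgnuv' since 'h' < 'm' at position 2
Chaining these comparisons gives the alphabetical order.
Final answer: ['bedlx', 'qtnl', 'xhscdj', 'xmgnuv']


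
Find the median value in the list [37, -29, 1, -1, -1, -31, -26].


First, sort the list: [-31, -29, -26, -1, -1, 1, 37]
The list has 7 elements (odd count).
The middle index is 3 (0-based), and the element there is -1.
Final answer: -1


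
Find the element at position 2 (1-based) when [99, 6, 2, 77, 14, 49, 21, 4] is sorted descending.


Sort descending: [99, 77, 49, 21, 14, 6, 4, 2]
The 2nd element (1-indexed) is at index 1.
Value = 77
Final answer: 77


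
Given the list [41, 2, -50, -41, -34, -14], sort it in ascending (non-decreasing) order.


Original list: [41, 2, -50, -41, -34, -14]
Repeatedly take the smallest remaining element:
  Remaining [41, 2, -50, -41, -34, -14] -> smallest is -50
  Remaining [41, 2, -41, -34, -14] -> smallest is -41
  Remaining [41, 2, -34, -14] -> smallest is -34
  Remaining [41, 2, -14] -> smallest is -14
  Remaining [41, 2] -> smallest is 2
  Remaining [41] -> smallest is 41
Collecting the picks in order gives the sorted list.
Final answer: [-50, -41, -34, -14, 2, 41]


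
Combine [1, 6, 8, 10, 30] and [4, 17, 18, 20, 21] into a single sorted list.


List A: [1, 6, 8, 10, 30]
List B: [4, 17, 18, 20, 21]
Repeatedly compare the front elements and take the smaller:
  1 vs 4 -> take 1
  6 vs 4 -> take 4
  6 vs 17 -> take 6
  8 vs 17 -> take 8
  10 vs 17 -> take 10
  30 vs 17 -> take 17
  30 vs 18 -> take 18
  30 vs 20 -> take 20
  30 vs 21 -> take 21
  B is exhausted; append the rest of A: [30]
Final answer: [1, 4, 6, 8, 10, 17, 18, 20, 21, 30]


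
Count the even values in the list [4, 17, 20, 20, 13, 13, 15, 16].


Check each element:
  4 is even
  17 is odd
  20 is even
  20 is even
  13 is odd
  13 is odd
  15 is odd
  16 is even
Evens: [4, 20, 20, 16]
Count of evens = 4
Final answer: 4


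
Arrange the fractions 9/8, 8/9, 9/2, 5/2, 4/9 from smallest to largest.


Convert to decimal for comparison:
  9/8 = 1.125
  8/9 = 0.8889
  9/2 = 4.5
  5/2 = 2.5
  4/9 = 0.4444
Decimals in increasing order: 0.4444 < 0.8889 < 1.125 < 2.5 < 4.5
Writing each back as its fraction gives the sorted order.
Final answer: 4/9, 8/9, 9/8, 5/2, 9/2


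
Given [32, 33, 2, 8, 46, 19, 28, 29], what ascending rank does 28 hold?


Sort ascending: [2, 8, 19, 28, 29, 32, 33, 46]
Find 28 in the sorted list.
28 is at position 4 (1-indexed).
Final answer: 4


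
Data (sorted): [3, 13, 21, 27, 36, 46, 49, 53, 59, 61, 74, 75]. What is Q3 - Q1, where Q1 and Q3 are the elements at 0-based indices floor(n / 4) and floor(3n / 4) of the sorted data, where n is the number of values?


The data has n = 12 elements.
Q1 index = floor(12 / 4) = floor(3) = 3; Q3 index = floor(3 * 12 / 4) = floor(9) = 9
Q1 = element at index 3 = 27
Q3 = element at index 9 = 61
IQR = 61 - 27 = 34
Final answer: 34


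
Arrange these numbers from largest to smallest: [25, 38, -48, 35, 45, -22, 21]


Original list: [25, 38, -48, 35, 45, -22, 21]
Repeatedly take the largest remaining element:
  Remaining [25, 38, -48, 35, 45, -22, 21] -> largest is 45
  Remaining [25, 38, -48, 35, -22, 21] -> largest is 38
  Remaining [25, -48, 35, -22, 21] -> largest is 35
  Remaining [25, -48, -22, 21] -> largest is 25
  Remaining [-48, -22, 21] -> largest is 21
  Remaining [-48, -22] -> largest is -22
  Remaining [-48] -> largest is -48
Collecting the picks in order gives the descending list.
Final answer: [45, 38, 35, 25, 21, -22, -48]


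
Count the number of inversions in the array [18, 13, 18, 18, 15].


For each element, count the later elements that are smaller than it:
  18 (index 0): smaller elements after it = [13, 15] -> 2
  13 (index 1): smaller elements after it = [] -> 0
  18 (index 2): smaller elements after it = [15] -> 1
  18 (index 3): smaller elements after it = [15] -> 1
Total inversions = 2 + 0 + 1 + 1 = 4
Final answer: 4


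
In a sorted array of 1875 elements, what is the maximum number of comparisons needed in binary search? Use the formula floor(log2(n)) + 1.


Binary search halves the search space each step.
Maximum comparisons = floor(log2(1875)) + 1
log2(1875) = 10.8727
floor(log2(1875)) = 10, so 10 + 1 = 11
Final answer: 11


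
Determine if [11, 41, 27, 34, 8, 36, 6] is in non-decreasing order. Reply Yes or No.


Check consecutive pairs:
  11 <= 41? True
  41 <= 27? False
  27 <= 34? True
  34 <= 8? False
  8 <= 36? True
  36 <= 6? False
3 consecutive pair(s) are out of order, so the list is not sorted.
Final answer: No


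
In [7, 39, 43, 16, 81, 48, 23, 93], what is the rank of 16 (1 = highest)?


Sort descending: [93, 81, 48, 43, 39, 23, 16, 7]
Find 16 in the sorted list.
16 is at position 7.
Final answer: 7


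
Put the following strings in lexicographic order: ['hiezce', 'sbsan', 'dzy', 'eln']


Compare strings character by character (the first differing letter decides):
  'dzy' < 'eln' since 'd' < 'e' at position 1
  'eln' < 'hiezce' since 'e' < 'h' at position 1
  'hiezce' < 'sbsan' since 'h' < 's' at position 1
Chaining these comparisons gives the alphabetical order.
Final answer: ['dzy', 'eln', 'hiezce', 'sbsan']


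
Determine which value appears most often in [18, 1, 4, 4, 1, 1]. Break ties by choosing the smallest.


Count the frequency of each value:
  1 appears 3 time(s)
  4 appears 2 time(s)
  18 appears 1 time(s)
Maximum frequency is 3.
Only 1 reaches that frequency, so it is the mode.
Final answer: 1


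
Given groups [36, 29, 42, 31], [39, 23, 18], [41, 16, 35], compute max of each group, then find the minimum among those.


Find max of each group:
  Group 1: [36, 29, 42, 31] -> max = 42
  Group 2: [39, 23, 18] -> max = 39
  Group 3: [41, 16, 35] -> max = 41
Maxes: [42, 39, 41]
Minimum of maxes = 39
Final answer: 39
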